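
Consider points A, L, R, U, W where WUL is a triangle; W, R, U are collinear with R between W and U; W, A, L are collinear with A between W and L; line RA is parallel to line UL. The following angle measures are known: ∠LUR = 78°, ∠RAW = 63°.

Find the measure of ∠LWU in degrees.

∠LWU = 39°

1. ∠LUW = 78°  [R on ray UW]
2. ∠ULW = 63°  [RA∥UL, corresponding at A]
3. ∠LWU = 39°  [△WUL]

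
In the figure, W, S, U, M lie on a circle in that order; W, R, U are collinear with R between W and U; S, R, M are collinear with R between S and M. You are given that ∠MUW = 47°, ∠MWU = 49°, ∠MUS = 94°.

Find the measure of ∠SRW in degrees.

1. ∠MSW = 47°  [same arc WM]
2. ∠MSU = 49°  [same arc UM]
3. ∠SMU = 37°  [△SUM]
4. ∠SWU = 37°  [same arc SU]
5. ∠SRW = 96°  [△WRS]

∠SRW = 96°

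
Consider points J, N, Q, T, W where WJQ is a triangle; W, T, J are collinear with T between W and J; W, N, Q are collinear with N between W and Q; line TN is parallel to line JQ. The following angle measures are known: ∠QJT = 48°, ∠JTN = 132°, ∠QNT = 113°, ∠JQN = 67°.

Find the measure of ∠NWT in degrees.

∠NWT = 65°

1. ∠NTW = 48°  [linear pair at T on WJ]
2. ∠TNW = 67°  [linear pair at N on WQ]
3. ∠NWT = 65°  [△WTN]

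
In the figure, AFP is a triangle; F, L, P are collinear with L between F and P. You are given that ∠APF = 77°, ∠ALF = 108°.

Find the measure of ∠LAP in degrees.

1. ∠APL = 77°  [L on ray PF]
2. ∠ALP = 72°  [linear pair at L on FP]
3. ∠LAP = 31°  [△ALP]

∠LAP = 31°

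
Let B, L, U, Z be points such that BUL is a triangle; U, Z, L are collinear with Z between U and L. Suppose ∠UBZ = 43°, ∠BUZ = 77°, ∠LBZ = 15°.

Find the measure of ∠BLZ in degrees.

1. ∠BZU = 60°  [△BUZ]
2. ∠BZL = 120°  [linear pair at Z on UL]
3. ∠BLZ = 45°  [△BZL]

∠BLZ = 45°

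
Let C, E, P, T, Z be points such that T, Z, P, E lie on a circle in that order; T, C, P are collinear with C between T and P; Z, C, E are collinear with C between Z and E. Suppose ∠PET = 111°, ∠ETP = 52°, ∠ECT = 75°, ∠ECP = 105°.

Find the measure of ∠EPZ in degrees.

1. ∠EPT = 17°  [△TPE]
2. ∠EZP = 52°  [same arc PE]
3. ∠PEZ = 58°  [△PCE]
4. ∠EPZ = 70°  [△ZPE]

∠EPZ = 70°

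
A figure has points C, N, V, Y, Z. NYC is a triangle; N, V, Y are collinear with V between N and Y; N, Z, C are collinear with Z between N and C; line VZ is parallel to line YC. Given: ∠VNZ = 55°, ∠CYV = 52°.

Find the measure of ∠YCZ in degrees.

∠YCZ = 73°

1. ∠CNY = 55°  [V on NY, Z on NC]
2. ∠CYN = 52°  [V on ray YN]
3. ∠NCY = 73°  [△NYC]
4. ∠YCZ = 73°  [Z on ray CN]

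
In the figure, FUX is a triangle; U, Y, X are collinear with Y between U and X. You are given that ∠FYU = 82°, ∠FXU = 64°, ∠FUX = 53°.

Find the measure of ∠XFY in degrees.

∠XFY = 18°

1. ∠FYX = 98°  [linear pair at Y on UX]
2. ∠FXY = 64°  [Y on ray XU]
3. ∠XFY = 18°  [△FYX]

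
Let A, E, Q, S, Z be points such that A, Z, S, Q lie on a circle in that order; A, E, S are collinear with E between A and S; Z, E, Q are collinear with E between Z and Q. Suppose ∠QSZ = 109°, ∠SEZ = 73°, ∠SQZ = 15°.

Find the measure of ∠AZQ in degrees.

1. ∠AEZ = 107°  [linear pair at E on AS]
2. ∠SAZ = 15°  [same arc ZS]
3. ∠AZQ = 58°  [△AEZ]

∠AZQ = 58°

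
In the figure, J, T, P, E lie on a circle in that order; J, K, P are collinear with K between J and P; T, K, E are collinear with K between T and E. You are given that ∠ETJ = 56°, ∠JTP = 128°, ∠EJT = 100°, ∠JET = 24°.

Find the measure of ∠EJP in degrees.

1. ∠EPJ = 56°  [same arc JE]
2. ∠JEP = 52°  [cyclic JTPE, opposite ∠T+∠E]
3. ∠EJP = 72°  [△JPE]

∠EJP = 72°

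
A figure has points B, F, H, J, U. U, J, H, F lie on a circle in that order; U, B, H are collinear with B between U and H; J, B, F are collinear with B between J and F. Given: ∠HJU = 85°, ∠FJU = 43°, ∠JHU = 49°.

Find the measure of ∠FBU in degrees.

∠FBU = 89°

1. ∠HFU = 95°  [cyclic UJHF, opposite ∠J+∠F]
2. ∠FHU = 43°  [same arc UF]
3. ∠JFU = 49°  [same arc UJ]
4. ∠FUH = 42°  [△UHF]
5. ∠FBU = 89°  [△UBF]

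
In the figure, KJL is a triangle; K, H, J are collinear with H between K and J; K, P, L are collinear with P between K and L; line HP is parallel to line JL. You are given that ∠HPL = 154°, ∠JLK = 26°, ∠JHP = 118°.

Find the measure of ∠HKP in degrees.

∠HKP = 92°

1. ∠HPK = 26°  [linear pair at P on KL]
2. ∠KHP = 62°  [linear pair at H on KJ]
3. ∠HKP = 92°  [△KHP]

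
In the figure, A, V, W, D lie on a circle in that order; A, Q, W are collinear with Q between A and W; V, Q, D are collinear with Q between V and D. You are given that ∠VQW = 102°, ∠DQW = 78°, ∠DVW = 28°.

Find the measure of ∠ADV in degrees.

1. ∠AQD = 102°  [vertical angles at Q]
2. ∠DAW = 28°  [same arc WD]
3. ∠ADV = 50°  [△AQD]

∠ADV = 50°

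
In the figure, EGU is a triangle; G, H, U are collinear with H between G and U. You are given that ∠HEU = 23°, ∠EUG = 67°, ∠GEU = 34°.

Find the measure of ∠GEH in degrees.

∠GEH = 11°

1. ∠EGU = 79°  [△EGU]
2. ∠EUH = 67°  [H on ray UG]
3. ∠EGH = 79°  [H on ray GU]
4. ∠EHU = 90°  [△EHU]
5. ∠EHG = 90°  [linear pair at H on GU]
6. ∠GEH = 11°  [△EGH]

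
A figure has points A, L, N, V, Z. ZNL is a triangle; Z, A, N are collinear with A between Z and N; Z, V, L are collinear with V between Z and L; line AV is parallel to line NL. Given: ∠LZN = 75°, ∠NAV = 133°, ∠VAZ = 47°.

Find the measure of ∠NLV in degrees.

∠NLV = 58°

1. ∠AZV = 75°  [A on ZN, V on ZL]
2. ∠AVZ = 58°  [△ZAV]
3. ∠AVL = 122°  [linear pair at V on ZL]
4. ∠NLV = 58°  [AV∥NL, co-interior at L–V]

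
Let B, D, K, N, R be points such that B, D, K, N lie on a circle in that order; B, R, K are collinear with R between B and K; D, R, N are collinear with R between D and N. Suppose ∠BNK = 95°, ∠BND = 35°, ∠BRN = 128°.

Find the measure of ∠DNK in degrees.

1. ∠KBN = 17°  [△BRN]
2. ∠KRN = 52°  [linear pair at R on BK]
3. ∠BKN = 68°  [△BKN]
4. ∠DNK = 60°  [△KRN]

∠DNK = 60°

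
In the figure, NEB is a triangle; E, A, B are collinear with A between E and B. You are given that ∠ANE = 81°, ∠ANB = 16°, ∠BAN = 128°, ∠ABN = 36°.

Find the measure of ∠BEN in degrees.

1. ∠EAN = 52°  [linear pair at A on EB]
2. ∠AEN = 47°  [△NEA]
3. ∠BEN = 47°  [A on ray EB]

∠BEN = 47°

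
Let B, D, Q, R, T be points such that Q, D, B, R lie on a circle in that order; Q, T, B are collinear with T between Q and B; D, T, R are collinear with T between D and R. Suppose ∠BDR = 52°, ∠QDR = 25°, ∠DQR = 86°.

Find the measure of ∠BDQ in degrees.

1. ∠BQR = 52°  [same arc BR]
2. ∠QBR = 25°  [same arc QR]
3. ∠BRQ = 103°  [△QBR]
4. ∠BDQ = 77°  [cyclic QDBR, opposite ∠D+∠R]

∠BDQ = 77°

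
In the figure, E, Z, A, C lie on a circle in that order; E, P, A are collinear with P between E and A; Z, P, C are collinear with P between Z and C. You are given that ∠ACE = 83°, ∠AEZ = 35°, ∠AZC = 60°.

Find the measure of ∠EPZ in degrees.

∠EPZ = 108°

1. ∠AZE = 97°  [cyclic EZAC, opposite ∠Z+∠C]
2. ∠EAZ = 48°  [△EZA]
3. ∠APZ = 72°  [△ZPA]
4. ∠EPZ = 108°  [linear pair at P on EA]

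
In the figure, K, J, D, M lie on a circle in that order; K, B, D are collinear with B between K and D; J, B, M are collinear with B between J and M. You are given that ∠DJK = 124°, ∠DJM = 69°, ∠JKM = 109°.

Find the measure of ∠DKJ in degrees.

1. ∠JDM = 71°  [cyclic KJDM, opposite ∠K+∠D]
2. ∠DMJ = 40°  [△JDM]
3. ∠DKJ = 40°  [same arc JD]

∠DKJ = 40°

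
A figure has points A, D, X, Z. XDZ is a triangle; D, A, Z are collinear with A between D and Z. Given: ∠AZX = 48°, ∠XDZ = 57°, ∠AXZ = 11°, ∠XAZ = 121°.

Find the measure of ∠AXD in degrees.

1. ∠ADX = 57°  [A on ray DZ]
2. ∠DAX = 59°  [linear pair at A on DZ]
3. ∠AXD = 64°  [△XDA]

∠AXD = 64°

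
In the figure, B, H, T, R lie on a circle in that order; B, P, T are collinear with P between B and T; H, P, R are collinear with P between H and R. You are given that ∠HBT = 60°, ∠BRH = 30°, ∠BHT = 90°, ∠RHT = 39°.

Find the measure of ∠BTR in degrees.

∠BTR = 51°

1. ∠BRT = 90°  [cyclic BHTR, opposite ∠H+∠R]
2. ∠RBT = 39°  [same arc TR]
3. ∠BTR = 51°  [△BTR]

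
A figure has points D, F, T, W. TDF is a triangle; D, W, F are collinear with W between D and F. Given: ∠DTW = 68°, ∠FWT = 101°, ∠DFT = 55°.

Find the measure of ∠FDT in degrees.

1. ∠DWT = 79°  [linear pair at W on DF]
2. ∠TDW = 33°  [△TDW]
3. ∠FDT = 33°  [W on ray DF]

∠FDT = 33°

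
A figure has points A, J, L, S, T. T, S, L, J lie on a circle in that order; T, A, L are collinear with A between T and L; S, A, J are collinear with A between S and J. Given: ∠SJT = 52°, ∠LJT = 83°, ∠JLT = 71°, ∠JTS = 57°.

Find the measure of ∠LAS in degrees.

∠LAS = 102°

1. ∠SLT = 52°  [same arc TS]
2. ∠JST = 71°  [△TSJ]
3. ∠LST = 97°  [cyclic TSLJ, opposite ∠S+∠J]
4. ∠LTS = 31°  [△TSL]
5. ∠SAT = 78°  [△TAS]
6. ∠LAS = 102°  [linear pair at A on TL]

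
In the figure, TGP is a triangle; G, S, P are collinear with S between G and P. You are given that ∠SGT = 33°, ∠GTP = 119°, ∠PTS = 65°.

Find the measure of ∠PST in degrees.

1. ∠PGT = 33°  [S on ray GP]
2. ∠GPT = 28°  [△TGP]
3. ∠SPT = 28°  [S on ray PG]
4. ∠PST = 87°  [△TSP]

∠PST = 87°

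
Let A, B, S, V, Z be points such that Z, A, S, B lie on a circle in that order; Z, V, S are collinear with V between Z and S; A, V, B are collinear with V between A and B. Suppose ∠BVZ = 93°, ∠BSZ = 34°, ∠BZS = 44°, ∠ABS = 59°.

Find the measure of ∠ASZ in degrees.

1. ∠AVS = 93°  [vertical angles at V]
2. ∠BAS = 44°  [same arc SB]
3. ∠ASZ = 43°  [△AVS]

∠ASZ = 43°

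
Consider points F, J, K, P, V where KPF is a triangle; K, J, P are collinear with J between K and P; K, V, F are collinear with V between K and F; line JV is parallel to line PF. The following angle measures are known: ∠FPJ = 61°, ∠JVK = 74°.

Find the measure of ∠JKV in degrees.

1. ∠FPK = 61°  [J on ray PK]
2. ∠KFP = 74°  [JV∥PF, corresponding at V]
3. ∠FKP = 45°  [△KPF]
4. ∠JKV = 45°  [J on KP, V on KF]

∠JKV = 45°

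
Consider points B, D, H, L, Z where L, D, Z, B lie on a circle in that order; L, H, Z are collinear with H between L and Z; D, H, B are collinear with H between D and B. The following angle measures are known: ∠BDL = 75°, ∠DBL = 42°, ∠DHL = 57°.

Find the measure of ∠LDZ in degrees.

∠LDZ = 90°

1. ∠DLZ = 48°  [△LHD]
2. ∠DZL = 42°  [same arc LD]
3. ∠LDZ = 90°  [△LDZ]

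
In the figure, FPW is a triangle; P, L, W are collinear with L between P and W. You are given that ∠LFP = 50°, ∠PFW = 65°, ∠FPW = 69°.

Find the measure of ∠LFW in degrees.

1. ∠FWP = 46°  [△FPW]
2. ∠FPL = 69°  [L on ray PW]
3. ∠FWL = 46°  [L on ray WP]
4. ∠FLP = 61°  [△FPL]
5. ∠FLW = 119°  [linear pair at L on PW]
6. ∠LFW = 15°  [△FLW]

∠LFW = 15°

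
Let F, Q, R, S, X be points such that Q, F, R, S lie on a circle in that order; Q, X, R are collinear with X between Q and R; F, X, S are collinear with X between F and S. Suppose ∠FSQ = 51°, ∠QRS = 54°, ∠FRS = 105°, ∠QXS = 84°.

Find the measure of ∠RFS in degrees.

∠RFS = 45°

1. ∠FRQ = 51°  [same arc QF]
2. ∠FXR = 84°  [vertical angles at X]
3. ∠RFS = 45°  [△FXR]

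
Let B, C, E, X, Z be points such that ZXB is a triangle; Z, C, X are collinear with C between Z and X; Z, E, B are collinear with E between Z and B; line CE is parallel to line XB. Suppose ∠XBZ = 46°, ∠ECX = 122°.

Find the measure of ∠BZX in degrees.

1. ∠CEZ = 46°  [CE∥XB, corresponding at E]
2. ∠ECZ = 58°  [linear pair at C on ZX]
3. ∠CZE = 76°  [△ZCE]
4. ∠BZX = 76°  [C on ZX, E on ZB]

∠BZX = 76°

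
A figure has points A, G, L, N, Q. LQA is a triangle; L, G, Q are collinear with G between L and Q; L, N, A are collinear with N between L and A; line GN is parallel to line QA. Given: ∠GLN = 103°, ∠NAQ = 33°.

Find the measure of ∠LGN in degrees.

1. ∠ALQ = 103°  [G on LQ, N on LA]
2. ∠LAQ = 33°  [N on ray AL]
3. ∠AQL = 44°  [△LQA]
4. ∠LGN = 44°  [GN∥QA, corresponding at G]

∠LGN = 44°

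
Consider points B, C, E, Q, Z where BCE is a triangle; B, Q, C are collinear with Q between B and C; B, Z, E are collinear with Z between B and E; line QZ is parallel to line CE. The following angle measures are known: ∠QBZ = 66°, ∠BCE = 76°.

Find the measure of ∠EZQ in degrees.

1. ∠CBE = 66°  [Q on BC, Z on BE]
2. ∠BEC = 38°  [△BCE]
3. ∠BZQ = 38°  [QZ∥CE, corresponding at Z]
4. ∠EZQ = 142°  [linear pair at Z on BE]

∠EZQ = 142°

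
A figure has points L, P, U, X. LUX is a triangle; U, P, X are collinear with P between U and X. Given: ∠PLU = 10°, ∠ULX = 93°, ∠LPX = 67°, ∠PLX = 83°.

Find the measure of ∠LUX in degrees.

1. ∠LXP = 30°  [△LPX]
2. ∠LXU = 30°  [P on ray XU]
3. ∠LUX = 57°  [△LUX]

∠LUX = 57°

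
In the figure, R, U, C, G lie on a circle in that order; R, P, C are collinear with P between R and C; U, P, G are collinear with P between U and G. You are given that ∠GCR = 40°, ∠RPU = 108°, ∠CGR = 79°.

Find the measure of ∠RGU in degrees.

∠RGU = 47°

1. ∠CRG = 61°  [△RCG]
2. ∠CPG = 108°  [vertical angles at P]
3. ∠GPR = 72°  [linear pair at P on RC]
4. ∠RGU = 47°  [△RPG]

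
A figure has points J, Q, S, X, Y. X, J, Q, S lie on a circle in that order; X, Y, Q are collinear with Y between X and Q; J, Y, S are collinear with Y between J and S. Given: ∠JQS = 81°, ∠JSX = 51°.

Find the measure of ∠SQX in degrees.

1. ∠JXS = 99°  [cyclic XJQS, opposite ∠X+∠Q]
2. ∠SJX = 30°  [△XJS]
3. ∠SQX = 30°  [same arc XS]

∠SQX = 30°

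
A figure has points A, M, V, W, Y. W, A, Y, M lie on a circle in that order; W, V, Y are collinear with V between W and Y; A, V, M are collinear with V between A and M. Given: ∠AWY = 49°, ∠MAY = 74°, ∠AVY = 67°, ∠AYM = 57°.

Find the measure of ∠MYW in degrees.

1. ∠AMY = 49°  [same arc AY]
2. ∠MVW = 67°  [vertical angles at V]
3. ∠MVY = 113°  [linear pair at V on WY]
4. ∠MYW = 18°  [△YVM]

∠MYW = 18°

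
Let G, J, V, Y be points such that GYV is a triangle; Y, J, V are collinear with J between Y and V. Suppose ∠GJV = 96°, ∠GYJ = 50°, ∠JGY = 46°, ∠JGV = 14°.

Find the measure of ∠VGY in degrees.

1. ∠GVJ = 70°  [△GJV]
2. ∠GYV = 50°  [J on ray YV]
3. ∠GVY = 70°  [J on ray VY]
4. ∠VGY = 60°  [△GYV]

∠VGY = 60°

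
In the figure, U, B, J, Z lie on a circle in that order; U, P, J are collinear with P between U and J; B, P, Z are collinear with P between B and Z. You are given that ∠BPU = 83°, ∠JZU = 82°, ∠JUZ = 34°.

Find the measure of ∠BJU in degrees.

1. ∠BPJ = 97°  [linear pair at P on UJ]
2. ∠JBZ = 34°  [same arc JZ]
3. ∠BJU = 49°  [△BPJ]

∠BJU = 49°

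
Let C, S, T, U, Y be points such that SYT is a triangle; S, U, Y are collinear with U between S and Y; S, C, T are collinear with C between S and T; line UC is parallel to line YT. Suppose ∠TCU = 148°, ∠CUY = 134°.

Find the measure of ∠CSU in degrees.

∠CSU = 102°

1. ∠SCU = 32°  [linear pair at C on ST]
2. ∠CUS = 46°  [linear pair at U on SY]
3. ∠CSU = 102°  [△SUC]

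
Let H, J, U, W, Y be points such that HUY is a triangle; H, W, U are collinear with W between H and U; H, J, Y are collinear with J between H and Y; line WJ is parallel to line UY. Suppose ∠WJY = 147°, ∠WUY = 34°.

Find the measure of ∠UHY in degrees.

∠UHY = 113°

1. ∠HJW = 33°  [linear pair at J on HY]
2. ∠HUY = 34°  [W on ray UH]
3. ∠HYU = 33°  [WJ∥UY, corresponding at J]
4. ∠UHY = 113°  [△HUY]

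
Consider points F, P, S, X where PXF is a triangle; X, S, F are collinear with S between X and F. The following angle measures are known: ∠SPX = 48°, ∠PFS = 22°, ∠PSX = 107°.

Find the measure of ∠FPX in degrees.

∠FPX = 133°

1. ∠PXS = 25°  [△PXS]
2. ∠PFX = 22°  [S on ray FX]
3. ∠FXP = 25°  [S on ray XF]
4. ∠FPX = 133°  [△PXF]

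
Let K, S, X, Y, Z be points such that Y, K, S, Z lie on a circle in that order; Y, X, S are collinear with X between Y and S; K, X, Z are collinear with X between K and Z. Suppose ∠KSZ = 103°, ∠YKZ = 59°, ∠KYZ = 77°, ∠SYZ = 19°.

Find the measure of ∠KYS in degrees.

1. ∠YSZ = 59°  [same arc YZ]
2. ∠KZY = 44°  [△YKZ]
3. ∠SZY = 102°  [△YSZ]
4. ∠KSY = 44°  [same arc YK]
5. ∠SKY = 78°  [cyclic YKSZ, opposite ∠K+∠Z]
6. ∠KYS = 58°  [△YKS]

∠KYS = 58°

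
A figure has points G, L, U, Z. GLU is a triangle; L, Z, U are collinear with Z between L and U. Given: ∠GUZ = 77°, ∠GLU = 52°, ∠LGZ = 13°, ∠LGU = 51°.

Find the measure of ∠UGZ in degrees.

∠UGZ = 38°

1. ∠GLZ = 52°  [Z on ray LU]
2. ∠GZL = 115°  [△GLZ]
3. ∠GZU = 65°  [linear pair at Z on LU]
4. ∠UGZ = 38°  [△GZU]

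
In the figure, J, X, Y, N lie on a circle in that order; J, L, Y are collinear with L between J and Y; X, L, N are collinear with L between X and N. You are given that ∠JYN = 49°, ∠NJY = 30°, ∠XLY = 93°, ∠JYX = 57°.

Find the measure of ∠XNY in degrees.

∠XNY = 44°

1. ∠JXN = 49°  [same arc JN]
2. ∠JLX = 87°  [linear pair at L on JY]
3. ∠XJY = 44°  [△JLX]
4. ∠XNY = 44°  [same arc XY]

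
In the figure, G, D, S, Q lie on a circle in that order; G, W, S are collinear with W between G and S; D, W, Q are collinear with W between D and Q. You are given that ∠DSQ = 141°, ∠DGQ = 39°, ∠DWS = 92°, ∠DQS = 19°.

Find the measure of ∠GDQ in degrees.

∠GDQ = 73°

1. ∠DWG = 88°  [linear pair at W on GS]
2. ∠DGS = 19°  [same arc DS]
3. ∠GDQ = 73°  [△GWD]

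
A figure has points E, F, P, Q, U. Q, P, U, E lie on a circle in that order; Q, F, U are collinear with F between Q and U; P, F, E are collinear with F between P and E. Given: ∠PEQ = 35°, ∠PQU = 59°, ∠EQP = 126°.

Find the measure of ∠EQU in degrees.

1. ∠PUQ = 35°  [same arc QP]
2. ∠EPQ = 19°  [△QPE]
3. ∠QPU = 86°  [△QPU]
4. ∠EUQ = 19°  [same arc QE]
5. ∠QEU = 94°  [cyclic QPUE, opposite ∠P+∠E]
6. ∠EQU = 67°  [△QUE]

∠EQU = 67°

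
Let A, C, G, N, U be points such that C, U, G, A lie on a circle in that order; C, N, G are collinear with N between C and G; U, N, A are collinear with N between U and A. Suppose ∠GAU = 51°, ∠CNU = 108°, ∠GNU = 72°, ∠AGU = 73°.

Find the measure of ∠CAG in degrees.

∠CAG = 103°

1. ∠GCU = 51°  [same arc UG]
2. ∠AUG = 56°  [△UGA]
3. ∠CGU = 52°  [△UNG]
4. ∠CUG = 77°  [△CUG]
5. ∠CAG = 103°  [cyclic CUGA, opposite ∠U+∠A]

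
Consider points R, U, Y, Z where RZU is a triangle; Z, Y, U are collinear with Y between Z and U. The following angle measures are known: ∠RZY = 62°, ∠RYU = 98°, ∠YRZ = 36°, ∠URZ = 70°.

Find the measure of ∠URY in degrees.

∠URY = 34°

1. ∠RZU = 62°  [Y on ray ZU]
2. ∠RUZ = 48°  [△RZU]
3. ∠RUY = 48°  [Y on ray UZ]
4. ∠URY = 34°  [△RYU]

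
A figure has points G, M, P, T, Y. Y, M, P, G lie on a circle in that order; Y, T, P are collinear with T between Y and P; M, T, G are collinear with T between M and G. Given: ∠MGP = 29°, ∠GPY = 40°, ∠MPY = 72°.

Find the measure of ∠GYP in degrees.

1. ∠GTP = 111°  [△PTG]
2. ∠MGY = 72°  [same arc YM]
3. ∠GTY = 69°  [linear pair at T on YP]
4. ∠GYP = 39°  [△YTG]

∠GYP = 39°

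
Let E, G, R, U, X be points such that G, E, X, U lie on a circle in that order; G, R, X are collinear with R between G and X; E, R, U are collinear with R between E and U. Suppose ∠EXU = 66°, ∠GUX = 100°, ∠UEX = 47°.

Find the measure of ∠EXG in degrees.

∠EXG = 33°

1. ∠EUX = 67°  [△EXU]
2. ∠GEX = 80°  [cyclic GEXU, opposite ∠E+∠U]
3. ∠EGX = 67°  [same arc EX]
4. ∠EXG = 33°  [△GEX]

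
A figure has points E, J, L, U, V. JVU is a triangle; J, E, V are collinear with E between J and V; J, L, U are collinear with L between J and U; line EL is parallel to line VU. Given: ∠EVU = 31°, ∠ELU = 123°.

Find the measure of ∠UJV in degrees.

1. ∠JVU = 31°  [E on ray VJ]
2. ∠ELJ = 57°  [linear pair at L on JU]
3. ∠JEL = 31°  [EL∥VU, corresponding at E]
4. ∠EJL = 92°  [△JEL]
5. ∠UJV = 92°  [E on JV, L on JU]

∠UJV = 92°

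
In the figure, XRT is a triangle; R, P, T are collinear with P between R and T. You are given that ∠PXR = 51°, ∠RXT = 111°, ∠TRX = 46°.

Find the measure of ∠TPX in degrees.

1. ∠PRX = 46°  [P on ray RT]
2. ∠RPX = 83°  [△XRP]
3. ∠TPX = 97°  [linear pair at P on RT]

∠TPX = 97°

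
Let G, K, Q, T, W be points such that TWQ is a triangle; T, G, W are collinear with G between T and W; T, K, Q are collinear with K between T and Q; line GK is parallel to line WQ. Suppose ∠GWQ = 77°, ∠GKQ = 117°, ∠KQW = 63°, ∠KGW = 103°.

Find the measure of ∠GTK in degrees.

1. ∠GKT = 63°  [linear pair at K on TQ]
2. ∠KGT = 77°  [linear pair at G on TW]
3. ∠GTK = 40°  [△TGK]

∠GTK = 40°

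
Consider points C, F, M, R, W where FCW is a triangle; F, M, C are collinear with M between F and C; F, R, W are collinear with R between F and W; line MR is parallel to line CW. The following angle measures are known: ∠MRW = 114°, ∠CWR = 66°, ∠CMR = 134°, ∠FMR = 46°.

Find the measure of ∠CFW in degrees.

1. ∠CWF = 66°  [R on ray WF]
2. ∠FCW = 46°  [MR∥CW, corresponding at M]
3. ∠CFW = 68°  [△FCW]

∠CFW = 68°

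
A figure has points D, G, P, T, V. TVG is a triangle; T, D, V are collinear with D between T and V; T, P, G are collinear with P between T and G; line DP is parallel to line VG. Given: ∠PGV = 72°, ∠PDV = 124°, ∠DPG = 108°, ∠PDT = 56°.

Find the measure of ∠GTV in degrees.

∠GTV = 52°

1. ∠TGV = 72°  [P on ray GT]
2. ∠GVT = 56°  [DP∥VG, corresponding at D]
3. ∠GTV = 52°  [△TVG]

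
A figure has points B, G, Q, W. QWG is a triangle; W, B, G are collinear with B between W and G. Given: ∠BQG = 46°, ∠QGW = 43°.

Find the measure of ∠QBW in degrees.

1. ∠BGQ = 43°  [B on ray GW]
2. ∠GBQ = 91°  [△QBG]
3. ∠QBW = 89°  [linear pair at B on WG]

∠QBW = 89°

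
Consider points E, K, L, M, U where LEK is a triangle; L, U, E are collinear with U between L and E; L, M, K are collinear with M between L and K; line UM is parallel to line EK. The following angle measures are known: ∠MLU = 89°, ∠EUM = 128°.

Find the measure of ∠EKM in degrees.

∠EKM = 39°

1. ∠LUM = 52°  [linear pair at U on LE]
2. ∠LMU = 39°  [△LUM]
3. ∠KMU = 141°  [linear pair at M on LK]
4. ∠EKM = 39°  [UM∥EK, co-interior at K–M]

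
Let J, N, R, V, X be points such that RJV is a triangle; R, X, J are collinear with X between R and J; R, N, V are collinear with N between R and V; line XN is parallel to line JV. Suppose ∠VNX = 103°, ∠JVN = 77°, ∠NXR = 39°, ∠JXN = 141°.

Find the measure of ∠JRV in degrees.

∠JRV = 64°

1. ∠JVR = 77°  [N on ray VR]
2. ∠RJV = 39°  [XN∥JV, corresponding at X]
3. ∠JRV = 64°  [△RJV]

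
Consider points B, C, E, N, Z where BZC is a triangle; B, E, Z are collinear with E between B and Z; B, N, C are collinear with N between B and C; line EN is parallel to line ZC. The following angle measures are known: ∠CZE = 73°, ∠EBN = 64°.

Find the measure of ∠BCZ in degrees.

∠BCZ = 43°

1. ∠BZC = 73°  [E on ray ZB]
2. ∠CBZ = 64°  [E on BZ, N on BC]
3. ∠BCZ = 43°  [△BZC]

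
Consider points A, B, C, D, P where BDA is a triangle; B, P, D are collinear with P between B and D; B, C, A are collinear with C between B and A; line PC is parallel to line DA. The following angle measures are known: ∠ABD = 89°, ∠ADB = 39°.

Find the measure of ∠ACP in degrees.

1. ∠BAD = 52°  [△BDA]
2. ∠BCP = 52°  [PC∥DA, corresponding at C]
3. ∠ACP = 128°  [linear pair at C on BA]

∠ACP = 128°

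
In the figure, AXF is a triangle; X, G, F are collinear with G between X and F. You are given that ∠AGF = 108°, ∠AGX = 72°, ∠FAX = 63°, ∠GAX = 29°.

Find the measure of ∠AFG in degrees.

∠AFG = 38°

1. ∠AXG = 79°  [△AXG]
2. ∠AXF = 79°  [G on ray XF]
3. ∠AFX = 38°  [△AXF]
4. ∠AFG = 38°  [G on ray FX]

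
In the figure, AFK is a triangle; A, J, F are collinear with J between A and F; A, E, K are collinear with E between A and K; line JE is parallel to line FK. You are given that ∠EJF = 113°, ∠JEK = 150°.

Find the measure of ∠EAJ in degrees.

∠EAJ = 83°

1. ∠AJE = 67°  [linear pair at J on AF]
2. ∠AEJ = 30°  [linear pair at E on AK]
3. ∠EAJ = 83°  [△AJE]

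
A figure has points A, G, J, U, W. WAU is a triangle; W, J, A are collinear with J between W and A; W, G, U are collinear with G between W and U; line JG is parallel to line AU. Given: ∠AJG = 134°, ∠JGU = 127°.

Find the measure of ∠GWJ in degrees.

∠GWJ = 81°

1. ∠GJW = 46°  [linear pair at J on WA]
2. ∠JGW = 53°  [linear pair at G on WU]
3. ∠GWJ = 81°  [△WJG]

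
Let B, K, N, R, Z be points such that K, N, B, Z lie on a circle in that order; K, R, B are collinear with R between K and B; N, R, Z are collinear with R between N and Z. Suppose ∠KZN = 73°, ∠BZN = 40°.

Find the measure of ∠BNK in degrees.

1. ∠KBN = 73°  [same arc KN]
2. ∠BKN = 40°  [same arc NB]
3. ∠BNK = 67°  [△KNB]

∠BNK = 67°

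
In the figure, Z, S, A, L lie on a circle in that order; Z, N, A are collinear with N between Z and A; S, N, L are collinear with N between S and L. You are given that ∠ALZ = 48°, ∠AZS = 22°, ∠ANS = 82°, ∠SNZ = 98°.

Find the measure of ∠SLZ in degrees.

∠SLZ = 26°

1. ∠ASZ = 132°  [cyclic ZSAL, opposite ∠S+∠L]
2. ∠SAZ = 26°  [△ZSA]
3. ∠SLZ = 26°  [same arc ZS]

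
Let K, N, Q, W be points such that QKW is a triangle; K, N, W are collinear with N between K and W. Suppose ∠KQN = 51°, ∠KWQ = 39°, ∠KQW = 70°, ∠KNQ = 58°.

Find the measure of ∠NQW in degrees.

1. ∠NWQ = 39°  [N on ray WK]
2. ∠QNW = 122°  [linear pair at N on KW]
3. ∠NQW = 19°  [△QNW]

∠NQW = 19°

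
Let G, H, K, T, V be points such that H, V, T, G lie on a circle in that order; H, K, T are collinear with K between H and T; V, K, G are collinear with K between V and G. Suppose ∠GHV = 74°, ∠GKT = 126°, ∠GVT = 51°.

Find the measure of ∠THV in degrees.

∠THV = 23°

1. ∠GTV = 106°  [cyclic HVTG, opposite ∠H+∠T]
2. ∠TGV = 23°  [△VTG]
3. ∠THV = 23°  [same arc VT]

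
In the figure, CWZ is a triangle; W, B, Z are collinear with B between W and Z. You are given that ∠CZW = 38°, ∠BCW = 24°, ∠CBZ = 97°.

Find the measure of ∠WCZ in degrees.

∠WCZ = 69°

1. ∠CBW = 83°  [linear pair at B on WZ]
2. ∠BWC = 73°  [△CWB]
3. ∠CWZ = 73°  [B on ray WZ]
4. ∠WCZ = 69°  [△CWZ]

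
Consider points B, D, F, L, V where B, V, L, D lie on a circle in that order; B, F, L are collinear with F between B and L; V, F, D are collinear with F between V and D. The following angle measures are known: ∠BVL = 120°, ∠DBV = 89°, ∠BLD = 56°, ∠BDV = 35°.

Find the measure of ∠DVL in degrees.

1. ∠BDL = 60°  [cyclic BVLD, opposite ∠V+∠D]
2. ∠DBL = 64°  [△BLD]
3. ∠DVL = 64°  [same arc LD]

∠DVL = 64°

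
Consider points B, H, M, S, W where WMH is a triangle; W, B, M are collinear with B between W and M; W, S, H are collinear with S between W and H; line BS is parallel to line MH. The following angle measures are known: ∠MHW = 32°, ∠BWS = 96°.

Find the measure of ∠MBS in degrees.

∠MBS = 128°

1. ∠BSW = 32°  [BS∥MH, corresponding at S]
2. ∠SBW = 52°  [△WBS]
3. ∠MBS = 128°  [linear pair at B on WM]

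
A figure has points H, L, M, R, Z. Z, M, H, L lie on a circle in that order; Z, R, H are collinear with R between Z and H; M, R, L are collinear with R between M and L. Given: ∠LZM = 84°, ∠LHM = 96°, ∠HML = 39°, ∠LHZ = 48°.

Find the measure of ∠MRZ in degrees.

∠MRZ = 87°

1. ∠HLM = 45°  [△MHL]
2. ∠LMZ = 48°  [same arc ZL]
3. ∠HZM = 45°  [same arc MH]
4. ∠MRZ = 87°  [△ZRM]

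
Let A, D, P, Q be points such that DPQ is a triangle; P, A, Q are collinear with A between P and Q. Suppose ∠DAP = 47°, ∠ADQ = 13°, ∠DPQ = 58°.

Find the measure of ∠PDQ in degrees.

∠PDQ = 88°

1. ∠DAQ = 133°  [linear pair at A on PQ]
2. ∠AQD = 34°  [△DAQ]
3. ∠DQP = 34°  [A on ray QP]
4. ∠PDQ = 88°  [△DPQ]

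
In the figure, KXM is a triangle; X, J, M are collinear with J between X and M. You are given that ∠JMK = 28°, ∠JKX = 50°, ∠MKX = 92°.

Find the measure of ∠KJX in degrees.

1. ∠KMX = 28°  [J on ray MX]
2. ∠KXM = 60°  [△KXM]
3. ∠JXK = 60°  [J on ray XM]
4. ∠KJX = 70°  [△KXJ]

∠KJX = 70°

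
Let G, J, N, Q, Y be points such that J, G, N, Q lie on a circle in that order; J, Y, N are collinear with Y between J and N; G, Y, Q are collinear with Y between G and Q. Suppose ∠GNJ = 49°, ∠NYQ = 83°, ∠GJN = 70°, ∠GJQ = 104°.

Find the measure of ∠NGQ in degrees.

∠NGQ = 34°

1. ∠GQN = 70°  [same arc GN]
2. ∠GNQ = 76°  [cyclic JGNQ, opposite ∠J+∠N]
3. ∠NGQ = 34°  [△GNQ]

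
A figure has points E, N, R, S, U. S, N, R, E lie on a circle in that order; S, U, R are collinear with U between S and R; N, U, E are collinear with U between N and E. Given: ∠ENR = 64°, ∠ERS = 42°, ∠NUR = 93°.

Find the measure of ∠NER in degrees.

1. ∠ENS = 42°  [same arc SE]
2. ∠NUS = 87°  [linear pair at U on SR]
3. ∠NSR = 51°  [△SUN]
4. ∠NER = 51°  [same arc NR]

∠NER = 51°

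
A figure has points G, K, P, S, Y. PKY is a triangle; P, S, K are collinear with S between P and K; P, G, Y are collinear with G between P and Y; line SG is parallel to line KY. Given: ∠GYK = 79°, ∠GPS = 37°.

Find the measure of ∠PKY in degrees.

∠PKY = 64°

1. ∠KYP = 79°  [G on ray YP]
2. ∠KPY = 37°  [S on PK, G on PY]
3. ∠PKY = 64°  [△PKY]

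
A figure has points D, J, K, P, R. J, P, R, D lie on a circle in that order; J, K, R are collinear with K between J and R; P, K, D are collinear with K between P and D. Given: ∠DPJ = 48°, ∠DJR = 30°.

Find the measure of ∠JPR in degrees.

∠JPR = 78°

1. ∠DRJ = 48°  [same arc JD]
2. ∠JDR = 102°  [△JRD]
3. ∠JPR = 78°  [cyclic JPRD, opposite ∠P+∠D]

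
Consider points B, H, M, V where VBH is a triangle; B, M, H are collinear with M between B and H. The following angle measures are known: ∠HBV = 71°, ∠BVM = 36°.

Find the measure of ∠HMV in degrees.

1. ∠MBV = 71°  [M on ray BH]
2. ∠BMV = 73°  [△VBM]
3. ∠HMV = 107°  [linear pair at M on BH]

∠HMV = 107°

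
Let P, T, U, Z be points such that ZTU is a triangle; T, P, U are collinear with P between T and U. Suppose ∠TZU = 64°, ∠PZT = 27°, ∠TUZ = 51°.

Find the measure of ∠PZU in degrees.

1. ∠UTZ = 65°  [△ZTU]
2. ∠PUZ = 51°  [P on ray UT]
3. ∠PTZ = 65°  [P on ray TU]
4. ∠TPZ = 88°  [△ZTP]
5. ∠UPZ = 92°  [linear pair at P on TU]
6. ∠PZU = 37°  [△ZPU]

∠PZU = 37°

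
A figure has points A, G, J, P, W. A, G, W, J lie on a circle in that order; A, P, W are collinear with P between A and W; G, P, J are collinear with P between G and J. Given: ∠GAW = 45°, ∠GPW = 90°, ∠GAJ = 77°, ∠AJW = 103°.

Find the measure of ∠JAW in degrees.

∠JAW = 32°

1. ∠GJW = 45°  [same arc GW]
2. ∠GWJ = 103°  [cyclic AGWJ, opposite ∠A+∠W]
3. ∠JGW = 32°  [△GWJ]
4. ∠JAW = 32°  [same arc WJ]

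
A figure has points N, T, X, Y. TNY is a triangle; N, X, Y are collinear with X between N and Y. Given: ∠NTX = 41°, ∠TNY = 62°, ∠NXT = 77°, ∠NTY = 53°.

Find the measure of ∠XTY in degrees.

1. ∠NYT = 65°  [△TNY]
2. ∠TXY = 103°  [linear pair at X on NY]
3. ∠TYX = 65°  [X on ray YN]
4. ∠XTY = 12°  [△TXY]

∠XTY = 12°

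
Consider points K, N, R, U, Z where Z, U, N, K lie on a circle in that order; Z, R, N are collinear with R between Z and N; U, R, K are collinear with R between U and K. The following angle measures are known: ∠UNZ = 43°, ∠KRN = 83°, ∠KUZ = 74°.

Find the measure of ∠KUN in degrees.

1. ∠UKZ = 43°  [same arc ZU]
2. ∠KRZ = 97°  [linear pair at R on ZN]
3. ∠KZN = 40°  [△ZRK]
4. ∠KUN = 40°  [same arc NK]

∠KUN = 40°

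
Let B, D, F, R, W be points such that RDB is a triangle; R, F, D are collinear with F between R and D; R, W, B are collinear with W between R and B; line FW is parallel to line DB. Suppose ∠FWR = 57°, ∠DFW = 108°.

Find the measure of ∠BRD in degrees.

∠BRD = 51°

1. ∠RFW = 72°  [linear pair at F on RD]
2. ∠FRW = 51°  [△RFW]
3. ∠BRD = 51°  [F on RD, W on RB]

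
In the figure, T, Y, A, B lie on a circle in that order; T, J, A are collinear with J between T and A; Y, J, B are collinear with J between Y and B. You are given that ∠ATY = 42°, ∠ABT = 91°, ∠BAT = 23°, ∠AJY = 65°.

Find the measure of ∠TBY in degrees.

1. ∠ATB = 66°  [△TAB]
2. ∠BJT = 65°  [vertical angles at J]
3. ∠TBY = 49°  [△TJB]

∠TBY = 49°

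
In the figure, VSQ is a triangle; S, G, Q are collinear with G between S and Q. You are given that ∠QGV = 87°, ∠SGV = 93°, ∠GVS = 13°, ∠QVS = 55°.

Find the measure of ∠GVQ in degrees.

1. ∠GSV = 74°  [△VSG]
2. ∠QSV = 74°  [G on ray SQ]
3. ∠SQV = 51°  [△VSQ]
4. ∠GQV = 51°  [G on ray QS]
5. ∠GVQ = 42°  [△VGQ]

∠GVQ = 42°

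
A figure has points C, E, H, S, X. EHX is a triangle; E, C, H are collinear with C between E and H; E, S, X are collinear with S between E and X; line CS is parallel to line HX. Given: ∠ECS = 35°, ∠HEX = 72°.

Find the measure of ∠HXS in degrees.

∠HXS = 73°

1. ∠EHX = 35°  [CS∥HX, corresponding at C]
2. ∠EXH = 73°  [△EHX]
3. ∠HXS = 73°  [S on ray XE]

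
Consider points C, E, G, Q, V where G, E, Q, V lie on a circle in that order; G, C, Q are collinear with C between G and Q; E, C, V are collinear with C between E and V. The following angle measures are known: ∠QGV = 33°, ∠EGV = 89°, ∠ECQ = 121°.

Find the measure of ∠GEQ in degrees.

∠GEQ = 98°

1. ∠QEV = 33°  [same arc QV]
2. ∠EQV = 91°  [cyclic GEQV, opposite ∠G+∠Q]
3. ∠EQG = 26°  [△ECQ]
4. ∠EVQ = 56°  [△EQV]
5. ∠EGQ = 56°  [same arc EQ]
6. ∠GEQ = 98°  [△GEQ]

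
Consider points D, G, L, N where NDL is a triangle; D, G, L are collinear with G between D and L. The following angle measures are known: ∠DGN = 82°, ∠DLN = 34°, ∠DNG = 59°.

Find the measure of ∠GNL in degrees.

∠GNL = 48°

1. ∠LGN = 98°  [linear pair at G on DL]
2. ∠GLN = 34°  [G on ray LD]
3. ∠GNL = 48°  [△NGL]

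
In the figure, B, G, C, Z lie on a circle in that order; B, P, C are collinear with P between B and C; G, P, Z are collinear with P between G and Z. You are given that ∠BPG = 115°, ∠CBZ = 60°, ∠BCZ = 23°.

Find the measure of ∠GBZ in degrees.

∠GBZ = 102°

1. ∠CPZ = 115°  [vertical angles at P]
2. ∠CGZ = 60°  [same arc CZ]
3. ∠CZG = 42°  [△CPZ]
4. ∠GCZ = 78°  [△GCZ]
5. ∠GBZ = 102°  [cyclic BGCZ, opposite ∠B+∠C]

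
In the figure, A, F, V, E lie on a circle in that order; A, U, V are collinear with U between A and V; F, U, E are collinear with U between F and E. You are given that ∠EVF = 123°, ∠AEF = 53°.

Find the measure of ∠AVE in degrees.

1. ∠EAF = 57°  [cyclic AFVE, opposite ∠A+∠V]
2. ∠AFE = 70°  [△AFE]
3. ∠AVE = 70°  [same arc AE]

∠AVE = 70°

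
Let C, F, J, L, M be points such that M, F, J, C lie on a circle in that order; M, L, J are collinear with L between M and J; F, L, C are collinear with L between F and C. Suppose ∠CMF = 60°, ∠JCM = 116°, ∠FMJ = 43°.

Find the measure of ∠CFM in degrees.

∠CFM = 47°

1. ∠JFM = 64°  [cyclic MFJC, opposite ∠F+∠C]
2. ∠FJM = 73°  [△MFJ]
3. ∠FCM = 73°  [same arc MF]
4. ∠CFM = 47°  [△MFC]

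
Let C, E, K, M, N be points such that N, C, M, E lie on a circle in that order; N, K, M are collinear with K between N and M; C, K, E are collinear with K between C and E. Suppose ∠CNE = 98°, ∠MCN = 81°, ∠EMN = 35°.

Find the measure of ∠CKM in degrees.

1. ∠MEN = 99°  [cyclic NCME, opposite ∠C+∠E]
2. ∠ECN = 35°  [same arc NE]
3. ∠ENM = 46°  [△NME]
4. ∠CEN = 47°  [△NCE]
5. ∠ECM = 46°  [same arc ME]
6. ∠CMN = 47°  [same arc NC]
7. ∠CKM = 87°  [△CKM]

∠CKM = 87°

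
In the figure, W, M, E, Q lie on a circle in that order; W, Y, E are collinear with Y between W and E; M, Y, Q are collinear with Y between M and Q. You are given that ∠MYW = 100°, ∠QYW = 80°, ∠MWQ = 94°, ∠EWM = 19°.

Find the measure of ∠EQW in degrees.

1. ∠EYQ = 100°  [vertical angles at Y]
2. ∠QMW = 61°  [△WYM]
3. ∠MQW = 25°  [△WMQ]
4. ∠EQM = 19°  [same arc ME]
5. ∠QEW = 61°  [△EYQ]
6. ∠EWQ = 75°  [△WYQ]
7. ∠EQW = 44°  [△WEQ]

∠EQW = 44°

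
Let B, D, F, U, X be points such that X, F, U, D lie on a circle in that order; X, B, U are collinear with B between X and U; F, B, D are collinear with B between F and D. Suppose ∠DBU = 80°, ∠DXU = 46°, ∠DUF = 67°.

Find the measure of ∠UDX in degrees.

∠UDX = 101°

1. ∠DFU = 46°  [same arc UD]
2. ∠FDU = 67°  [△FUD]
3. ∠DUX = 33°  [△UBD]
4. ∠UDX = 101°  [△XUD]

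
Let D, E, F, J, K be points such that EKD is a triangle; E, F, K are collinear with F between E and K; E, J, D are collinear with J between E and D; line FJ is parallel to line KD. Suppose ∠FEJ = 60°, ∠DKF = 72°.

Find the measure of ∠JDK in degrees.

∠JDK = 48°

1. ∠DEK = 60°  [F on EK, J on ED]
2. ∠DKE = 72°  [F on ray KE]
3. ∠EDK = 48°  [△EKD]
4. ∠JDK = 48°  [J on ray DE]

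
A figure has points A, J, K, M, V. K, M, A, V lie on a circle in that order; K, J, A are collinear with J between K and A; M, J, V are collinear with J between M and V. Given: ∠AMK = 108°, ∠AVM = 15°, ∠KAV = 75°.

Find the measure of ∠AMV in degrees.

1. ∠AVK = 72°  [cyclic KMAV, opposite ∠M+∠V]
2. ∠AKV = 33°  [△KAV]
3. ∠AMV = 33°  [same arc AV]

∠AMV = 33°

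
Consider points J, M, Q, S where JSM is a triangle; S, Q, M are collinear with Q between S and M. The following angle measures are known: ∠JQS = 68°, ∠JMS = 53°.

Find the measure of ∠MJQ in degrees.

∠MJQ = 15°

1. ∠JQM = 112°  [linear pair at Q on SM]
2. ∠JMQ = 53°  [Q on ray MS]
3. ∠MJQ = 15°  [△JQM]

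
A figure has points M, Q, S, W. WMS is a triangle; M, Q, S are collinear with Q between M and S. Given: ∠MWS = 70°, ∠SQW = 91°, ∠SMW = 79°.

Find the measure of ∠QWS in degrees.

1. ∠MSW = 31°  [△WMS]
2. ∠QSW = 31°  [Q on ray SM]
3. ∠QWS = 58°  [△WQS]

∠QWS = 58°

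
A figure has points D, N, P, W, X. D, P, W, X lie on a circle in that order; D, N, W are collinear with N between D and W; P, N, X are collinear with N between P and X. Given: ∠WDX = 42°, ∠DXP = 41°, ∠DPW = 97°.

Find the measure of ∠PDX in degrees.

∠PDX = 84°

1. ∠DXW = 83°  [cyclic DPWX, opposite ∠P+∠X]
2. ∠DWX = 55°  [△DWX]
3. ∠DPX = 55°  [same arc DX]
4. ∠PDX = 84°  [△DPX]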